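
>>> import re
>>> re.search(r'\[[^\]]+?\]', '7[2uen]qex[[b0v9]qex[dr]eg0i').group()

`re.search` tries every starting position until one works.
The match spans [1:7] → '[2uen]'.

'[2uen]'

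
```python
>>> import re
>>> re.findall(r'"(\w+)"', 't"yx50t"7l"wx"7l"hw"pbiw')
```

['yx50t', 'wx', 'hw']

With a single group, `findall` returns only what that group captured — 3 items.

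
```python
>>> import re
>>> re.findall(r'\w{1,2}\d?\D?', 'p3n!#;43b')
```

['p3n', '43b']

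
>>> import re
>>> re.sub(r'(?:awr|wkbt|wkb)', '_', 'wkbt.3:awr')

'_.3:_'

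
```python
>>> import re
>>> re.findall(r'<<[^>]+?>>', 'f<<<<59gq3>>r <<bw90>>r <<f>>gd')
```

['<<<<59gq3>>', '<<bw90>>', '<<f>>']

`findall` yields the raw match text (3 of them) because the pattern has no groups.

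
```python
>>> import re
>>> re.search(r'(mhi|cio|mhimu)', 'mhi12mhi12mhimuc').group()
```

'mhi'

`search` walks the string left to right and returns the first match it finds.
The match spans [0:3] → 'mhi'.
Captured: group 1 = 'mhi'.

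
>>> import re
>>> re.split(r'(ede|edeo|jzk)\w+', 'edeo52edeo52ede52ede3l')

Alternation tries branches left to right and keeps the first one that lets the overall match succeed at that position.
Because the pattern has a capturing group, `split` also inserts each captured text between the pieces.

['', 'ede', '']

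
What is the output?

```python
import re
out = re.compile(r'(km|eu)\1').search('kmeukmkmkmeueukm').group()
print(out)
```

kmkm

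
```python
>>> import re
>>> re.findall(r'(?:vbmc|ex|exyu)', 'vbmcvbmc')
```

['vbmc', 'vbmc']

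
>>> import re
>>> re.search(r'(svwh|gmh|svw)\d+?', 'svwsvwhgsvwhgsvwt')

Here the pattern never matches, so the call returns None.

None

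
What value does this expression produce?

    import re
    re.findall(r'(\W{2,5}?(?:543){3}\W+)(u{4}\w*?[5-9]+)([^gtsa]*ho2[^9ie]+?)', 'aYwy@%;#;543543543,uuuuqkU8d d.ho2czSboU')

[('@%;#;543543543,', 'uuuuqkU8', 'd d.ho2c')]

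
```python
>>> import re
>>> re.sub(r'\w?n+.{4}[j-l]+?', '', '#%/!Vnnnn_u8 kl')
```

'#%/!l'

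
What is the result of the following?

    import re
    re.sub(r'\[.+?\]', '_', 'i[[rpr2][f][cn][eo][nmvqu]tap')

'i_____tap'

A non-greedy quantifier consumes as few characters as it can — just enough that the remainder of the pattern still matches from where it stops; whatever follows it matches normally.
Matches: at [1:8] → '[[rpr2]'; at [8:11] → '[f]'; at [11:15] → '[cn]'; at [15:19] → '[eo]'; at [19:26] → '[nmvqu]'.
`sub` substitutes '_' at each match site.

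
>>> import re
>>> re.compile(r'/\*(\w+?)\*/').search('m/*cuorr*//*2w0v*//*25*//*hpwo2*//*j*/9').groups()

('cuorr',)

The match spans [1:10] → '/*cuorr*/'.
Captured: group 1 = 'cuorr'.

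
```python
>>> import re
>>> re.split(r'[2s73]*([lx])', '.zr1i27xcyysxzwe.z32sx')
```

This matches zero or more of one of [2s73]; then one of [lx] (captured).
Matches to split on: at [5:8] → '27x'; at [11:13] → 'sx'; at [18:22] → '32sx'.
Because the pattern has a capturing group, `split` also inserts each captured text between the pieces.

['.zr1i', 'x', 'cyy', 'x', 'zwe.z', 'x', '']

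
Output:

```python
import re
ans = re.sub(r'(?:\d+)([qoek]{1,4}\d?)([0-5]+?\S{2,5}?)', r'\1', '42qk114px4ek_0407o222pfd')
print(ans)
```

qk1x4ek_o2fd

With the lazy modifier that quantifier settles for the fewest repetitions that let the rest of the pattern succeed (the atoms after it are unaffected and can still be greedy).
The replacement refers to a captured group, so each match is rewritten using its own captured text.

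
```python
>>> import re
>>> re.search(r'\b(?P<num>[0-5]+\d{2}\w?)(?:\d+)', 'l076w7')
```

None

The pattern matches a word boundary (`\b`, zero-width); then one or more of a character in [0-5], then exactly 2 of a digit, then optionally a word character (captured as 'num'); then one or more of a digit (non-capturing group).
`re.search` tries every starting position until one works.
Here nothing in the string fits, so the call returns None.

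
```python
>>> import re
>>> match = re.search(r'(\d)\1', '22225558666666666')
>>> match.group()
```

'22'

The backreference `\1` re-matches whatever the first group consumed, character for character.
The match spans [0:2] → '22'.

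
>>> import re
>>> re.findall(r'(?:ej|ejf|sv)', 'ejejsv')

['ej', 'ej', 'sv']

No capturing groups, so `findall` returns the 3 full match strings.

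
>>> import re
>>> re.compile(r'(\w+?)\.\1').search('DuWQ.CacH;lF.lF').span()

The backreference `\1` re-matches whatever the first group consumed, character for character.
`search` walks the string left to right and returns the first match it finds.
The match spans [10:15] → 'lF.lF'.
Captured: group 1 = 'lF'.

(10, 15)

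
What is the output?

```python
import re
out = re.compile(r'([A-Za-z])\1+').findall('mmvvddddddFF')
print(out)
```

['m', 'v', 'd', 'F']

`\1` is not a pattern — it's the concrete string captured by group 1, re-applied verbatim.
With a single group, `findall` returns only what that group captured — 4 items.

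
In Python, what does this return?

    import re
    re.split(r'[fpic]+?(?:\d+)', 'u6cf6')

['u6', '']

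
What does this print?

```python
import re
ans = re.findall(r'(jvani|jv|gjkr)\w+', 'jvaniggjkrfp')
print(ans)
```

['jvani']

Branches in `(...|...)` are attempted left-to-right; the first branch that allows the whole pattern to succeed is taken.
Because there's exactly one group, `findall` drops the full match and keeps group 1 from the one hit.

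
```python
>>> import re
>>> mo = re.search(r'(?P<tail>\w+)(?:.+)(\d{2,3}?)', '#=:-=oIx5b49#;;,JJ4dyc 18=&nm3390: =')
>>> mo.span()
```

(5, 33)

The match spans [5:33] → 'oIx5b49#;;,JJ4dyc 18=&nm3390'.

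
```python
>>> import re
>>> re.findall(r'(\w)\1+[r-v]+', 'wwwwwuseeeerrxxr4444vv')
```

['w', 'e', 'x', '4']

After group 1 captures some text, `\1` only succeeds where that same text appears again.
Walking the string: at [0:7] match 'wwwwwus', group 1 = 'w'; at [7:13] match 'eeeerr', group 1 = 'e'; at [13:16] match 'xxr', group 1 = 'x'; at [16:22] match '4444vv', group 1 = '4'.
`findall` collects group 1 from each match (4 total).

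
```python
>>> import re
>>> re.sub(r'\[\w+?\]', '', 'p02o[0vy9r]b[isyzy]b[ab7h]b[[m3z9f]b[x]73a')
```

Matches: at [4:11] → '[0vy9r]'; at [12:19] → '[isyzy]'; at [20:26] → '[ab7h]'; at [28:35] → '[m3z9f]'; at [36:39] → '[x]'.
Every occurrence is swapped for ''.

'p02obbb[b73a'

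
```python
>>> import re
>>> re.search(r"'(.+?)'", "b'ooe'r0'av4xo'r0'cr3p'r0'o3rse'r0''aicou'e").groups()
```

The match spans [1:6] → "'ooe'".
Captured: group 1 = 'ooe'.

('ooe',)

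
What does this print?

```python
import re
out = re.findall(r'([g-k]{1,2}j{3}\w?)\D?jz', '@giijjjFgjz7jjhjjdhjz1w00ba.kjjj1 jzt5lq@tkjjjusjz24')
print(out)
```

['iijjjF', 'kjjj1', 'kjjju']

This matches 1 to 2 of a character in [g-k], then exactly 3 of a literal 'j', then optionally a word character (captured); then optionally a non-digit, then the literal 'jz'.
Scanning left to right: at [2:11] match 'iijjjFgjz', group 1 = 'iijjjF'; at [28:36] match 'kjjj1 jz', group 1 = 'kjjj1'; at [42:50] match 'kjjjusjz', group 1 = 'kjjju'.
With a single group, `findall` returns only what that group captured — 3 items.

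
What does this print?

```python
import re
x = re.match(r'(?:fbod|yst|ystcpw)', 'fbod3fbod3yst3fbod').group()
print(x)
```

fbod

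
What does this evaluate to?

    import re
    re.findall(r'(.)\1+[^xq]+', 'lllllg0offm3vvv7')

A backreference is literal: `\1` must see the identical characters the first group matched.
With a single group, `findall` returns only what that group captured — 1 item.

['l']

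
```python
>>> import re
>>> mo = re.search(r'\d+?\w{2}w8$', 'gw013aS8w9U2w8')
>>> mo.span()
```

The match spans [9:14] → '9U2w8'.

(9, 14)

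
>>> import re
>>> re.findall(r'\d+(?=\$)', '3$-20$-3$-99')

['3', '20', '3']

The `(?=…)`/`(?<=…)` assertion just peeks at neighbouring text; it doesn't advance the match position.
Scanning left to right: at [0:1] → '3'; at [3:5] → '20'; at [7:8] → '3'.
No capturing groups, so `findall` returns the 3 full match strings.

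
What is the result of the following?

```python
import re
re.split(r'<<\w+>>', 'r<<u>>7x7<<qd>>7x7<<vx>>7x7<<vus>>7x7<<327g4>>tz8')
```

['r', '7x7', '7x7', '7x7', '7x7', 'tz8']

`split` removes every match and returns the 6 fragments in between.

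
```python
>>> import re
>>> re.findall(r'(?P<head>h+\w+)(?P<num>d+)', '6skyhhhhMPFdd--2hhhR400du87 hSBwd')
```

Pattern: one or more of the literal 'h', then one or more of a word character (captured as 'head'); then one or more of a literal 'd' (captured as 'num').
Walking the string: at [4:13] match 'hhhhMPFdd', groups = ('hhhhMPFd', 'd'); at [16:24] match 'hhhR400d', groups = ('hhhR400', 'd'); at [28:33] match 'hSBwd', groups = ('hSBw', 'd').
With 2 capturing groups, `findall` returns a 2-tuple per match.

[('hhhhMPFd', 'd'), ('hhhR400', 'd'), ('hSBw', 'd')]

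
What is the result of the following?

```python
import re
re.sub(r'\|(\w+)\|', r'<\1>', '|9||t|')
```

'<9><t>'

Matches: at [0:3] → '|9|'; at [3:6] → '|t|'.
`\1` in the replacement pulls in group 1's text for each match.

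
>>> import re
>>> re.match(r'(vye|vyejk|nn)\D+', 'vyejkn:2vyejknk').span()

With `match`, the pattern is implicitly anchored at the beginning.
The match spans [0:7] → 'vyejkn:'.
Captured: group 1 = 'vye'.

(0, 7)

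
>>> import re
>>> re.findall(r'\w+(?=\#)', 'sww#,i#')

The lookaround is zero-width — it requires the adjacent text to match without consuming it, so the asserted text isn't part of the match.
Scanning left to right: at [0:3] → 'sww'; at [5:6] → 'i'.
`findall` yields the raw match text (2 of them) because the pattern has no groups.

['sww', 'i']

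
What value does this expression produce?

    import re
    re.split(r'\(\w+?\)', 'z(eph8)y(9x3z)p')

['z', 'y', 'p']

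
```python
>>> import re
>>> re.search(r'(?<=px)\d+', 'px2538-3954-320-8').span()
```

(2, 6)

Lookahead/lookbehind check context without consuming it, so the matched span excludes the asserted characters.
Unlike `match`, `search` isn't anchored — it looks for the pattern anywhere in the string.
The match spans [2:6] → '2538'.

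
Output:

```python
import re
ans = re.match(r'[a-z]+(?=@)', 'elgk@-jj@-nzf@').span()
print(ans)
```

(0, 4)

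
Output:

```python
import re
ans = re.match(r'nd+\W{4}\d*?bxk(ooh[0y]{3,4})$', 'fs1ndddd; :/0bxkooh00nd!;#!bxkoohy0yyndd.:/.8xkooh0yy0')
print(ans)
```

None

`match` is anchored at position 0; if the pattern doesn't fit there, it returns None.
Here the string doesn't start with a match, so the call returns None.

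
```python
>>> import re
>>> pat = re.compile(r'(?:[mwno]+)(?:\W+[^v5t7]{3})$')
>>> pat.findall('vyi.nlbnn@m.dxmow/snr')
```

['mow/snr']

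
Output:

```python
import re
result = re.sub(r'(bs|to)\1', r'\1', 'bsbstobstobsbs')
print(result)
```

`\1` has to match the exact text group 1 already captured.
Matches: at [0:4] → 'bsbs'; at [10:14] → 'bsbs'.
`\1` in the replacement pulls in group 1's text for each match.

bstobstobs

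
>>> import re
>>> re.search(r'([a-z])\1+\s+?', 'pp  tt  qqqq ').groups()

A backreference is literal: `\1` must see the identical characters the first group matched.
Unlike `match`, `search` isn't anchored — it looks for the pattern anywhere in the string.
The match spans [0:3] → 'pp '.
Captured: group 1 = 'p'.

('p',)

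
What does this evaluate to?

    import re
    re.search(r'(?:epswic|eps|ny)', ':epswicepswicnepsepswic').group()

Alternation tries branches left to right and keeps the first one that lets the overall match succeed at that position.
The match spans [1:7] → 'epswic'.

'epswic'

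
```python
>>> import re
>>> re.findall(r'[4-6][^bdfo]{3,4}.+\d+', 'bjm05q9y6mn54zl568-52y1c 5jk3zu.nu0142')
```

The pattern matches a character in [4-6], then 3 to 4 of any character except [bdfo], then one or more of any character; then one or more of a digit.
Matches: at [4:38] → '5q9y6mn54zl568-52y1c 5jk3zu.nu0142'.
Since nothing is captured, `findall` lists the 1 matched substring directly.

['5q9y6mn54zl568-52y1c 5jk3zu.nu0142']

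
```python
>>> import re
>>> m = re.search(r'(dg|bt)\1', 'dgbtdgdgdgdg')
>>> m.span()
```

(4, 8)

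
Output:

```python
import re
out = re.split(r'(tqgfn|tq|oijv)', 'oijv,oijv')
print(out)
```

['', 'oijv', ',', 'oijv', '']

Matches to split on: at [0:4] → 'oijv'; at [5:9] → 'oijv'.
Because the pattern has a capturing group, `split` also inserts each captured text between the pieces.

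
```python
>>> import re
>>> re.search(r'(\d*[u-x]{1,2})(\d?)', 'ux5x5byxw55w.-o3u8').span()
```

(0, 3)

The pattern matches zero or more of a digit, then 1 to 2 of a character in [u-x] (captured); then optionally a digit (captured).
`search` walks the string left to right and returns the first match it finds.
The match spans [0:3] → 'ux5'.
Captured: group 1 = 'ux', group 2 = '5'.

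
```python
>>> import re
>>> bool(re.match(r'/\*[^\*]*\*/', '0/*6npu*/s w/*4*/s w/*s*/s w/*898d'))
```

`match` is anchored at position 0; if the pattern doesn't fit there, it returns None.
Here the string doesn't start with a match, so the call returns None, and `bool(None)` is False.

False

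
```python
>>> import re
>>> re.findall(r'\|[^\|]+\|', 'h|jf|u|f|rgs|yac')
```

['|jf|', '|f|']

With no groups in the pattern, `findall` gives back each whole match — 2 here.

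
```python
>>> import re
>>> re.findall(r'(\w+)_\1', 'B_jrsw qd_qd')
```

['qd']

A backreference is literal: `\1` must see the identical characters the first group matched.
Because there's exactly one group, `findall` drops the full match and keeps group 1 from the one hit.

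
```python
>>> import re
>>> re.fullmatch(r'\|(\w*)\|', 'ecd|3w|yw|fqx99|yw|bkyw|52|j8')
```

`fullmatch` succeeds only if the pattern covers the string from start to end.
Here the string isn't matched end-to-end, so the call returns None.

None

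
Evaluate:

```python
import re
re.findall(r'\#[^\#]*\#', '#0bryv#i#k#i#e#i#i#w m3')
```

['#0bryv#', '#k#', '#e#', '#i#']

Matches: at [0:7] → '#0bryv#'; at [8:11] → '#k#'; at [12:15] → '#e#'; at [16:19] → '#i#'.
`findall` yields the raw match text (4 of them) because the pattern has no groups.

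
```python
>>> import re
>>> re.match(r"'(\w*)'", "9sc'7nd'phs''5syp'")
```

`re.match` only tries the pattern at the start of the string.
Here the pattern fails at index 0, so the call returns None.

None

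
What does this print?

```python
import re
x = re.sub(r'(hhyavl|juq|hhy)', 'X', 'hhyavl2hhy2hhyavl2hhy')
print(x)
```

X2X2X2X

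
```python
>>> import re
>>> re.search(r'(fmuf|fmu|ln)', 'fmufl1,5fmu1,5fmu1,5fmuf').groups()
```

Branches in `(...|...)` are attempted left-to-right; the first branch that allows the whole pattern to succeed is taken.
Unlike `match`, `search` isn't anchored — it looks for the pattern anywhere in the string.
The match spans [0:4] → 'fmuf'.
Captured: group 1 = 'fmuf'.

('fmuf',)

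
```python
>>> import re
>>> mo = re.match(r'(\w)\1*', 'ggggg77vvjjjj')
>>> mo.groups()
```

('g',)

The match spans [0:5] → 'ggggg'.
Captured: group 1 = 'g'.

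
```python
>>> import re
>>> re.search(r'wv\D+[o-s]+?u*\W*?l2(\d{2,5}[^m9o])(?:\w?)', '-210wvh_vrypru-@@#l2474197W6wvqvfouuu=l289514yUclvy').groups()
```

The pattern matches the literal 'wv', then one or more of a non-digit, then one or more of a character in [o-s] (lazy); then zero or more of the literal 'u', then zero or more of a non-word character (lazy), then the literal 'l2'; then 2 to 5 of a digit, then any character except [m9o] (captured); then optionally a word character (non-capturing group).
Unlike `match`, `search` isn't anchored — it looks for the pattern anywhere in the string.
The match spans [4:27] → 'wvh_vrypru-@@#l2474197W'.
Captured: group 1 = '474197'.

('474197',)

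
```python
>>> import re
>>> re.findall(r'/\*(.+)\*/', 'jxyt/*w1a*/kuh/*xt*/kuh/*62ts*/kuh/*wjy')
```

Walking the string: at [4:31] match '/*w1a*/kuh/*xt*/kuh/*62ts*/', group 1 = 'w1a*/kuh/*xt*/kuh/*62ts'.
One capturing group, so `findall` returns just the captured substring from the one match — 1 in all.

['w1a*/kuh/*xt*/kuh/*62ts']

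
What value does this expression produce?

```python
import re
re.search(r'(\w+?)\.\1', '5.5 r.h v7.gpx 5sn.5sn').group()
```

`\1` is not a pattern — it's the concrete string captured by group 1, re-applied verbatim.
The match spans [0:3] → '5.5'.

'5.5'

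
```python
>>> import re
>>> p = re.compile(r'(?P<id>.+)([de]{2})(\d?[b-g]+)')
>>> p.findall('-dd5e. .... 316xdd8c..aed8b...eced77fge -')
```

This matches one or more of any character (captured as 'id'); then exactly 2 of one of [de] (captured); then optionally a digit, then one or more of a character in [b-g] (captured).
Matches: at [0:27] match '-dd5e. .... 316xdd8c..aed8b', groups = ('-dd5e. .... 316xdd8c..a', 'ed', '8b').
3 groups means the one result is a tuple of 3 captured strings — 1 here.

[('-dd5e. .... 316xdd8c..a', 'ed', '8b')]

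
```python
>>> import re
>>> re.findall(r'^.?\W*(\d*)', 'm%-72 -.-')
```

With a single group, `findall` returns only what that group captured — 1 item.

['72']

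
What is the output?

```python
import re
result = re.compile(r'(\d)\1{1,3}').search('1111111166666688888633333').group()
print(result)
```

1111

`\1` is not a pattern — it's the concrete string captured by group 1, re-applied verbatim.
The match spans [0:4] → '1111'.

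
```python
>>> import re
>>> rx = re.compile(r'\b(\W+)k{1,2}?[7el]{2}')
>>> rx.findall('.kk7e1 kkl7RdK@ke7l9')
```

[' ', '@']

This matches a word boundary (`\b`, zero-width); then one or more of a non-word character (captured); then 1 to 2 of the literal 'k' (lazy), then exactly 2 of one of [7el].
Scanning left to right: at [6:11] match ' kkl7', group 1 = ' '; at [14:18] match '@ke7', group 1 = '@'.
With a single group, `findall` returns only what that group captured — 2 items.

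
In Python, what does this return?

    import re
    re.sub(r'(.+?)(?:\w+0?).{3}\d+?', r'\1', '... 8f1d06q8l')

'... l'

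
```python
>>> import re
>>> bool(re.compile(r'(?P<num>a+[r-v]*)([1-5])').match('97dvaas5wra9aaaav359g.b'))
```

This matches one or more of a literal 'a', then zero or more of a character in [r-v] (captured as 'num'); then a character in [1-5] (captured).
`re.match` only tries the pattern at the start of the string.
Here the string doesn't start with a match, so the call returns None, and `bool(None)` is False.

False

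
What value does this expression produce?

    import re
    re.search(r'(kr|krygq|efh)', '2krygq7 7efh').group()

'kr'

Alternation isn't longest-match — the leftmost alternative that fits at this position is chosen.
`re.search` tries every starting position until one works.
The match spans [1:3] → 'kr'.
Captured: group 1 = 'kr'.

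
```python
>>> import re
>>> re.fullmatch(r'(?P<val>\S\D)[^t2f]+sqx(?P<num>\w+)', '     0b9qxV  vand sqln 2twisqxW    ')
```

None

Pattern: a non-whitespace character, then a non-digit (captured as 'val'); then one or more of any character except [t2f], then the literal 'sqx'; then one or more of a word character (captured as 'num').
`fullmatch` succeeds only if the pattern covers the string from start to end.
Here the pattern can't cover the whole string, so the call returns None.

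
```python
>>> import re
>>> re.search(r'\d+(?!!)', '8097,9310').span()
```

The negative lookaround is zero-width — it rules out positions where the adjacent text would match, without consuming anything.
Unlike `match`, `search` isn't anchored — it looks for the pattern anywhere in the string.
The match spans [0:4] → '8097'.

(0, 4)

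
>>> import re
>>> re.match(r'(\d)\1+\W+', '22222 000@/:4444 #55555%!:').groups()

('2',)

`\1` is not a pattern — it's the concrete string captured by group 1, re-applied verbatim.
`re.match` only tries the pattern at the start of the string.
The match spans [0:6] → '22222 '.
Captured: group 1 = '2'.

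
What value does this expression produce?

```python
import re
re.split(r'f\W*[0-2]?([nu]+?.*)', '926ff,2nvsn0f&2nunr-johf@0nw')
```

['926f', 'nvsn0f&2nunr-johf@0nw', '']

This matches the literal 'f', then zero or more of a non-word character, then optionally a character in [0-2]; then one or more of one of [nu] (lazy), then zero or more of any character (captured).
`re.split` interleaves the captured-group text with the surrounding fragments.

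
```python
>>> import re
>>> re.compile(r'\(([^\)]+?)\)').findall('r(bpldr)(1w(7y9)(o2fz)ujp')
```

Because there's exactly one group, `findall` drops the full match and keeps group 1 from each hit.

['bpldr', '1w(7y9', 'o2fz']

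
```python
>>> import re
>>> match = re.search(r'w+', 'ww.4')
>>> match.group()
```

The pattern matches one or more of a literal 'w'.
The match spans [0:2] → 'ww'.

'ww'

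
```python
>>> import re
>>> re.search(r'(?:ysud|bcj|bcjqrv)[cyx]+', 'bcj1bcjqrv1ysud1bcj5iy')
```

None

Here nothing in the string fits, so the call returns None.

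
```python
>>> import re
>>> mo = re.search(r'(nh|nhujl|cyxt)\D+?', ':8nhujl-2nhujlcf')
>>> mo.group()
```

'nhu'

Alternation isn't longest-match — the leftmost alternative that fits at this position is chosen.
The match spans [2:5] → 'nhu'.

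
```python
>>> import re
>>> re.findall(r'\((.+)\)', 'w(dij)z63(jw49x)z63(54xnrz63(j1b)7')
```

Scanning left to right: at [1:33] match '(dij)z63(jw49x)z63(54xnrz63(j1b)', group 1 = 'dij)z63(jw49x)z63(54xnrz63(j1b'.
`findall` collects group 1 from the one match (1 total).

['dij)z63(jw49x)z63(54xnrz63(j1b']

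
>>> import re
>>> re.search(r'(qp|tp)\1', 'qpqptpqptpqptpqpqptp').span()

A backreference is literal: `\1` must see the identical characters the first group matched.
Unlike `match`, `search` isn't anchored — it looks for the pattern anywhere in the string.
The match spans [0:4] → 'qpqp'.
Captured: group 1 = 'qp'.

(0, 4)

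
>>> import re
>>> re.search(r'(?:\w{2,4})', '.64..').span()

The pattern matches 2 to 4 of a word character (non-capturing group).
Unlike `match`, `search` isn't anchored — it looks for the pattern anywhere in the string.
The match spans [1:3] → '64'.

(1, 3)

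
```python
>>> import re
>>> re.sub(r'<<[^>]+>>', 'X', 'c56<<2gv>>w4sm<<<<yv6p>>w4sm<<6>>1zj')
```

'c56Xw4smXw4smX1zj'

Matches: at [3:10] → '<<2gv>>'; at [14:24] → '<<<<yv6p>>'; at [28:33] → '<<6>>'.
`sub` substitutes 'X' at each match site.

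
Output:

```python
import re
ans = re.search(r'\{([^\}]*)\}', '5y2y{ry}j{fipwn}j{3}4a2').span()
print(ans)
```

(4, 8)

Unlike `match`, `search` isn't anchored — it looks for the pattern anywhere in the string.
The match spans [4:8] → '{ry}'.
Captured: group 1 = 'ry'.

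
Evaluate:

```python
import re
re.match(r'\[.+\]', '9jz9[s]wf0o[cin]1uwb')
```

None

`re.match` only tries the pattern at the start of the string.
Here the pattern fails at index 0, so the call returns None.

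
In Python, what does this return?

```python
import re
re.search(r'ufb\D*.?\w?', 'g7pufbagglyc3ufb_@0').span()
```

(3, 14)

Pattern: the literal 'ufb', then zero or more of a non-digit; then optionally any character, then optionally a word character.
`search` walks the string left to right and returns the first match it finds.
The match spans [3:14] → 'ufbagglyc3u'.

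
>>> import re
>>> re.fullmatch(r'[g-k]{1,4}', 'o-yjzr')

Pattern: 1 to 4 of a character in [g-k].
`fullmatch` succeeds only if the pattern covers the string from start to end.
Here there's no way to consume every character, so the call returns None.

None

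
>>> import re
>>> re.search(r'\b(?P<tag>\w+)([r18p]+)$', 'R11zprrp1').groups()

('R11zprrp', '1')

The match spans [0:9] → 'R11zprrp1'.
Captured: group 1 = 'R11zprrp', group 2 = '1'.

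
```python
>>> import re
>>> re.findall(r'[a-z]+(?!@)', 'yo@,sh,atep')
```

['y', 'sh', 'atep']

`(?!…)`/`(?<!…)` only lets a position through if the neighbouring text does NOT match; no characters are consumed.
Matches: at [0:1] → 'y'; at [4:6] → 'sh'; at [7:11] → 'atep'.
With no groups in the pattern, `findall` gives back each whole match — 3 here.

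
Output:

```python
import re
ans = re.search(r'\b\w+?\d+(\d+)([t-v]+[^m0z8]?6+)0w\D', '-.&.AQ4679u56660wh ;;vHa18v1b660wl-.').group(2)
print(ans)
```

u5666

The pattern matches a word boundary (`\b`, zero-width); then one or more of a word character (lazy), then one or more of a digit; then one or more of a digit (captured); then one or more of a character in [t-v], then optionally any character except [m0z8], then one or more of a literal '6' (captured); then the literal '0w', then a non-digit.
`re.search` scans for the first position where the pattern succeeds.
The match spans [4:18] → 'AQ4679u56660wh'.
Captured: group 1 = '9', group 2 = 'u5666'.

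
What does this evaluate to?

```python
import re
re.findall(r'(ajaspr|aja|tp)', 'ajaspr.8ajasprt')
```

The regex engine tests alternatives in the order written; an earlier branch that matches wins even if a later one would match more.
Matches: at [0:6] match 'ajaspr', group 1 = 'ajaspr'; at [8:14] match 'ajaspr', group 1 = 'ajaspr'.
Because there's exactly one group, `findall` drops the full match and keeps group 1 from each hit.

['ajaspr', 'ajaspr']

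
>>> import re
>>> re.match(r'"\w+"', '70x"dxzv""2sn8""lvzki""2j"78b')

None

With `match`, the pattern is implicitly anchored at the beginning.
Here the string doesn't start with a match, so the call returns None.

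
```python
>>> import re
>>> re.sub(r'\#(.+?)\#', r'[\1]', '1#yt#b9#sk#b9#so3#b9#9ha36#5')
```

With the lazy modifier that quantifier settles for the fewest repetitions that let the rest of the pattern succeed (the atoms after it are unaffected and can still be greedy).
The replacement refers to a captured group, so each match is rewritten using its own captured text.

'1[yt]b9[sk]b9[so3]b9[9ha36]5'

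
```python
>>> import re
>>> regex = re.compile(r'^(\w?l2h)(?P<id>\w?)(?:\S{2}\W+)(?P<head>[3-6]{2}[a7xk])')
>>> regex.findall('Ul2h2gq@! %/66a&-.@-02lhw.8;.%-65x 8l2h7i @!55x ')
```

[('Ul2h', '2', '66a')]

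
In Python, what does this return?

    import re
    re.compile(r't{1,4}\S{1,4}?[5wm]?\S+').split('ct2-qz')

['c', '']

Each match becomes a cut point; 2 segments remain.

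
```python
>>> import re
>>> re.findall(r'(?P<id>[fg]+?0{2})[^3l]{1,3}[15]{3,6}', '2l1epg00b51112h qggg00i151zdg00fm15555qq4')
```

['g00', 'ggg00', 'g00']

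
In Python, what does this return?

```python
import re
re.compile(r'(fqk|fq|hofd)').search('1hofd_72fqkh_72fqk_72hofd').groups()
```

('hofd',)

`re.search` tries every starting position until one works.
The match spans [1:5] → 'hofd'.
Captured: group 1 = 'hofd'.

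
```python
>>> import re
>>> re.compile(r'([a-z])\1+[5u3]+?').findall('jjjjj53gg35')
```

`\1` has to match the exact text group 1 already captured.
Matches: at [0:6] match 'jjjjj5', group 1 = 'j'; at [7:10] match 'gg3', group 1 = 'g'.
With a single group, `findall` returns only what that group captured — 2 items.

['j', 'g']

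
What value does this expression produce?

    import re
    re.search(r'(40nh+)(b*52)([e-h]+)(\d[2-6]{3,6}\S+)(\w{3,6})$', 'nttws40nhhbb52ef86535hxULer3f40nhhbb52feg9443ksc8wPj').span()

The pattern matches the literal '40n', then one or more of a literal 'h' (captured); then zero or more of the literal 'b', then the literal '52' (captured); then one or more of a character in [e-h] (captured); then a digit, then 3 to 6 of a character in [2-6], then one or more of a non-whitespace character (captured); then 3 to 6 of a word character (captured); then anchored at the end.
Unlike `match`, `search` isn't anchored — it looks for the pattern anywhere in the string.
The match spans [5:52] → '40nhhbb52ef86535hxULer3f40nhhbb52feg9443ksc8wPj'.
Captured: group 1 = '40nhh', group 2 = 'bb52', group 3 = 'ef', group 4 = '86535hxULer3f40nhhbb52feg9443ksc8', group 5 = 'wPj'.

(5, 52)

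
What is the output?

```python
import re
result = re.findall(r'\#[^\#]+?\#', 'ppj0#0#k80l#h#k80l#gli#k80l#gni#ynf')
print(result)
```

['#0#', '#h#', '#gli#', '#gni#']

Since nothing is captured, `findall` lists the 4 matched substrings directly.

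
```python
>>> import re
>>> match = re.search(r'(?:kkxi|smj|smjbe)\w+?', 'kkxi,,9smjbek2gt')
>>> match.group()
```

'smjb'

The regex engine tests alternatives in the order written; an earlier branch that matches wins even if a later one would match more.
The match spans [7:11] → 'smjb'.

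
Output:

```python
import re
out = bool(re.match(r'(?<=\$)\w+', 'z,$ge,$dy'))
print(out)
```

The positive lookaround only admits positions where the adjacent text matches; those characters stay outside the span.
`re.match` only tries the pattern at the start of the string.
Here position 0 doesn't satisfy it, so the call returns None, and `bool(None)` is False.

False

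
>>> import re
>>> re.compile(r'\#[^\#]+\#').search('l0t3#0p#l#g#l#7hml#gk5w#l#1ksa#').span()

(4, 8)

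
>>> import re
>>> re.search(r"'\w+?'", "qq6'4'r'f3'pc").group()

The match spans [3:6] → "'4'".

"'4'"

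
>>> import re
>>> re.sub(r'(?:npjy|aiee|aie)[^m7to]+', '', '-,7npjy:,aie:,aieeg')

'-,7'

Matches: at [3:19] → 'npjy:,aie:,aieeg'.
Each match is replaced by ''.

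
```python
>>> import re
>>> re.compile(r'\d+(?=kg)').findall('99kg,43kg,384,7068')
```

['99', '43']

Because the assertion is zero-width, the text it checks is not consumed and won't appear in the result.
Walking the string: at [0:2] → '99'; at [5:7] → '43'.
No capturing groups, so `findall` returns the 2 full match strings.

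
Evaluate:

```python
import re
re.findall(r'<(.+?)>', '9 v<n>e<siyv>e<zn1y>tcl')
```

Lazy quantifiers expand one character at a time until the remainder of the pattern can match.
Matches: at [3:6] match '<n>', group 1 = 'n'; at [7:13] match '<siyv>', group 1 = 'siyv'; at [14:20] match '<zn1y>', group 1 = 'zn1y'.
Because there's exactly one group, `findall` drops the full match and keeps group 1 from each hit.

['n', 'siyv', 'zn1y']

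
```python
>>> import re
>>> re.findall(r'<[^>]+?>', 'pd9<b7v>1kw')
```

Scanning left to right: at [3:8] → '<b7v>'.
`findall` yields the raw match text (1 of them) because the pattern has no groups.

['<b7v>']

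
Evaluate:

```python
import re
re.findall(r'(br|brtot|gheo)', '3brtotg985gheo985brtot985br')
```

['br', 'gheo', 'br', 'br']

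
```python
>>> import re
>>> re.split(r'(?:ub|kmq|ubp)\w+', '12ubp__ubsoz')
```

['12', '']

Each match becomes a cut point; 2 segments remain.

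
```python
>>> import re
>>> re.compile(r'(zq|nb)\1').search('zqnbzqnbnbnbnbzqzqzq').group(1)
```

'nb'

The match spans [6:10] → 'nbnb'.
Captured: group 1 = 'nb'.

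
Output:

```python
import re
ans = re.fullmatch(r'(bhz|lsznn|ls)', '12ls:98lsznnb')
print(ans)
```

None

`re.fullmatch` requires the pattern to consume the entire string.
Here the string isn't matched end-to-end, so the call returns None.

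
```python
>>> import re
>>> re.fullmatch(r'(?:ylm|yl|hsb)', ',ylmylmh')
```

For `fullmatch`, every character of the input must be accounted for by the pattern.
Here the string isn't matched end-to-end, so the call returns None.

None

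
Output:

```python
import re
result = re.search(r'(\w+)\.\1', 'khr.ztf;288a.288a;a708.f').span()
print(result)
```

(8, 17)

`\1` is not a pattern — it's the concrete string captured by group 1, re-applied verbatim.
`re.search` tries every starting position until one works.
The match spans [8:17] → '288a.288a'.
Captured: group 1 = '288a'.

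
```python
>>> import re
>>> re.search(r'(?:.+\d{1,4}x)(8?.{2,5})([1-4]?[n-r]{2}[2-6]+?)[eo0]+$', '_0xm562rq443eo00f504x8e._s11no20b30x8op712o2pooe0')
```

The pattern matches one or more of any character, then 1 to 4 of a digit, then the literal 'x' (non-capturing group); then optionally a literal '8', then 2 to 5 of any character (captured); then optionally a character in [1-4], then exactly 2 of a character in [n-r], then one or more of a character in [2-6] (lazy) (captured); then one or more of one of [eo0]; then anchored at the end.
Unlike `match`, `search` isn't anchored — it looks for the pattern anywhere in the string.
Here the pattern never matches, so the call returns None.

None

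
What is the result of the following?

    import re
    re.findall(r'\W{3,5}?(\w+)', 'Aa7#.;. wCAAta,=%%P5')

Pattern: 3 to 5 of a non-word character (lazy); then one or more of a word character (captured).
Matches: at [3:14] match '#.;. wCAAta', group 1 = 'wCAAta'; at [14:20] match ',=%%P5', group 1 = 'P5'.
`findall` collects group 1 from each match (2 total).

['wCAAta', 'P5']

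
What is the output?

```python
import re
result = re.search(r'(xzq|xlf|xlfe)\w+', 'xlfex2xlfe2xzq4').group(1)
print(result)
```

xlf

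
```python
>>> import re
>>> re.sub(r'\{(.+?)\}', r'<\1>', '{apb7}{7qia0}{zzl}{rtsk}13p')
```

'<apb7><7qia0><zzl><rtsk>13p'

The replacement refers to a captured group, so each match is rewritten using its own captured text.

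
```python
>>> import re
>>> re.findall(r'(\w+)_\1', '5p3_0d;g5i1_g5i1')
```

A backreference is literal: `\1` must see the identical characters the first group matched.
Walking the string: at [7:16] match 'g5i1_g5i1', group 1 = 'g5i1'.
`findall` collects group 1 from the one match (1 total).

['g5i1']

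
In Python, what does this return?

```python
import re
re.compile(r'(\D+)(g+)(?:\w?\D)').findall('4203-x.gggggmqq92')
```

[('-x.gggg', 'g')]

Pattern: one or more of a non-digit (captured); then one or more of a literal 'g' (captured); then optionally a word character, then a non-digit (non-capturing group).
Scanning left to right: at [4:14] match '-x.gggggmq', groups = ('-x.gggg', 'g').
2 groups means the one result is a tuple of 2 captured strings — 1 here.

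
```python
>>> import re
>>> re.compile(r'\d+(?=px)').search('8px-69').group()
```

The positive lookaround only admits positions where the adjacent text matches; those characters stay outside the span.
The match spans [0:1] → '8'.

'8'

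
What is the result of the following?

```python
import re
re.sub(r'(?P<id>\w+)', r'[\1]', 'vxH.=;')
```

'[vxH].=;'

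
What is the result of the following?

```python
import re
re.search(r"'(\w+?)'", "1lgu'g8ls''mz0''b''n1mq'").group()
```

"'g8ls'"

Unlike `match`, `search` isn't anchored — it looks for the pattern anywhere in the string.
The match spans [4:10] → "'g8ls'".
Captured: group 1 = 'g8ls'.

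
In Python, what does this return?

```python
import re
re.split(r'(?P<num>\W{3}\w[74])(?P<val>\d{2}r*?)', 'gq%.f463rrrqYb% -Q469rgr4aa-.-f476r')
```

['gq%.f463rrrqYb', '% -Q4', '69', 'rgr4aa', '-.-f4', '76', 'r']

This matches exactly 3 of a non-word character, then a word character, then one of [74] (captured as 'num'); then exactly 2 of a digit, then zero or more of a literal 'r' (lazy) (captured as 'val').
A `+?`/`*?`/`{m,n}?` starts at its minimum and grows only as far as needed for what follows to match.
Matches to split on: at [14:21] → '% -Q469'; at [27:34] → '-.-f476'.
Because the pattern has a capturing group, `split` also inserts each captured text between the pieces.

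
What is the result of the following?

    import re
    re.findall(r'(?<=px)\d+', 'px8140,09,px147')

['8140', '147']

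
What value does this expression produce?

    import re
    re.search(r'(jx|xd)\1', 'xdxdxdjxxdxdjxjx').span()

After group 1 captures some text, `\1` only succeeds where that same text appears again.
The match spans [0:4] → 'xdxd'.

(0, 4)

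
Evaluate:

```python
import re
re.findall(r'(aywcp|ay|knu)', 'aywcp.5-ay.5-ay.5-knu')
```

['aywcp', 'ay', 'ay', 'knu']

Alternation tries branches left to right and keeps the first one that lets the overall match succeed at that position.
Scanning left to right: at [0:5] match 'aywcp', group 1 = 'aywcp'; at [8:10] match 'ay', group 1 = 'ay'; at [13:15] match 'ay', group 1 = 'ay'; at [18:21] match 'knu', group 1 = 'knu'.
`findall` collects group 1 from each match (4 total).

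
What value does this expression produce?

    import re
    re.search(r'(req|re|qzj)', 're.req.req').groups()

`search` walks the string left to right and returns the first match it finds.
The match spans [0:2] → 're'.
Captured: group 1 = 're'.

('re',)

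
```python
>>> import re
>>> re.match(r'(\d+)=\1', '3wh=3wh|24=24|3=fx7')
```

None

`match` is anchored at position 0; if the pattern doesn't fit there, it returns None.
Here position 0 doesn't satisfy it, so the call returns None.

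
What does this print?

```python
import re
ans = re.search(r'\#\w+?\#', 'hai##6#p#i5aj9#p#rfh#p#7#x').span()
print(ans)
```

The match spans [4:7] → '#6#'.

(4, 7)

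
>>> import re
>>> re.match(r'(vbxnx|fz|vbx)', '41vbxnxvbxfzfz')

`re.match` only tries the pattern at the start of the string.
Here the pattern fails at index 0, so the call returns None.

None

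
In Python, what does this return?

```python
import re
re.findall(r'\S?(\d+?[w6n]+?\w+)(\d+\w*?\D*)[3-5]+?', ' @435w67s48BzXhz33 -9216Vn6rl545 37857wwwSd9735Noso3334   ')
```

[('435w67s48BzXhz', '3'), ('9216Vn6rl54', '5 '), ('857wwwSd9735Noso33', '3')]

The pattern matches optionally a non-whitespace character; then one or more of a digit (lazy), then one or more of one of [w6n] (lazy), then one or more of a word character (captured); then one or more of a digit, then zero or more of a word character (lazy), then zero or more of a non-digit (captured); then one or more of a character in [3-5] (lazy).
Scanning left to right: at [1:18] match '@435w67s48BzXhz33', groups = ('435w67s48BzXhz', '3'); at [19:34] match '-9216Vn6rl545 3', groups = ('9216Vn6rl54', '5 '); at [34:55] match '7857wwwSd9735Noso3334', groups = ('857wwwSd9735Noso33', '3').
With 2 capturing groups, `findall` returns a 2-tuple per match.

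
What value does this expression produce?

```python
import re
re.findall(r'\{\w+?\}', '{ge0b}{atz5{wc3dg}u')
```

['{ge0b}', '{wc3dg}']

Scanning left to right: at [0:6] → '{ge0b}'; at [11:18] → '{wc3dg}'.
Since nothing is captured, `findall` lists the 2 matched substrings directly.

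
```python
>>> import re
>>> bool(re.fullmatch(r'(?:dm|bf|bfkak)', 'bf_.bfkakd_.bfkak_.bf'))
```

False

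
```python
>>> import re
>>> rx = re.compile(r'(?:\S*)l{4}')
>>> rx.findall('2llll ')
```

Pattern: zero or more of a non-whitespace character (non-capturing group); then exactly 4 of a literal 'l'.
Matches: at [0:5] → '2llll'.
Since nothing is captured, `findall` lists the 1 matched substring directly.

['2llll']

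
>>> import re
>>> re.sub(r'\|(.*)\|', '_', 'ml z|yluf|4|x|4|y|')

Matches: at [4:18] → '|yluf|4|x|4|y|'.
Each match is replaced by '_'.

'ml z_'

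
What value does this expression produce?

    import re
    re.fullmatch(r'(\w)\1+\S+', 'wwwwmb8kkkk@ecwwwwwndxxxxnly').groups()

('w',)

`\1` is not a pattern — it's the concrete string captured by group 1, re-applied verbatim.
`re.fullmatch` is like wrapping the pattern in `^…$` (in single-line mode).
The match spans [0:28] → 'wwwwmb8kkkk@ecwwwwwndxxxxnly'.
Captured: group 1 = 'w'.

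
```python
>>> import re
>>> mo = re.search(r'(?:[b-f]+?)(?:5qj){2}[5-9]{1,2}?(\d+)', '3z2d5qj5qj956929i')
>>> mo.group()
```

'd5qj5qj956929'

The pattern matches one or more of a character in [b-f] (lazy) (non-capturing group); then the literal '5qj' repeated 2 times, then 1 to 2 of a character in [5-9] (lazy); then one or more of a digit (captured).
`re.search` tries every starting position until one works.
The match spans [3:16] → 'd5qj5qj956929'.
Captured: group 1 = '56929'.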